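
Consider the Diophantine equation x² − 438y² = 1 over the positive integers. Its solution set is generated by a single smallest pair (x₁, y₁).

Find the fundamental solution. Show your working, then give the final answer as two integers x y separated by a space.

293 14

√438 = [20; 1,12,1,40, …], period ℓ=4 (even) → k=3
i=0: a=20 ⇒ p=20, q=1
i=1: a=1 ⇒ p=21, q=1
i=2: a=12 ⇒ p=272, q=13
i=3: a=1 ⇒ p=293, q=14
→ (293, 14).  Check: 293²=85849, 438·14²=85848, difference 1.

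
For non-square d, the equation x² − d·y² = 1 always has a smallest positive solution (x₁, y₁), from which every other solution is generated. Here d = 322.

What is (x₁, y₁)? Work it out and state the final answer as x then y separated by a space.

√322 → a₀=17, period (1,16,1,34); ℓ=4 even so k=3
k=0  a_k=17  p_k/q_k = 17/1
k=1  a_k=1  p_k/q_k = 18/1
k=2  a_k=16  p_k/q_k = 305/17
k=3  a_k=1  p_k/q_k = 323/18
fundamental: x₁=323, y₁=18  (since 104329 − 322·324 = 1)

323 18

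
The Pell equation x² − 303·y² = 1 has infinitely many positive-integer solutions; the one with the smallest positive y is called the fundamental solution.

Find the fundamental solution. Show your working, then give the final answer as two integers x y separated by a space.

2524 145

d=303: √d = [17; 2,2,5,2,2,34] (ℓ=6, even), read p_5/q_5
a_0=17:  p_0=17·1+0=17,  q_0=17·0+1=1
…
a_2=2:  p_2=2·35+17=87,  q_2=2·2+1=5
a_3=5:  p_3=5·87+35=470,  q_3=5·5+2=27
a_4=2:  p_4=2·470+87=1027,  q_4=2·27+5=59
a_5=2:  p_5=2·1027+470=2524,  q_5=2·59+27=145
(x₁, y₁) = (2524, 145);  2524² − 303·145² = 1 ✓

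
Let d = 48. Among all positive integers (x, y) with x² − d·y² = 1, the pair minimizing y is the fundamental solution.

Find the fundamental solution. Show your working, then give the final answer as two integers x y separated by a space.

7 1

√48 → a₀=6, period (1,12); ℓ=2 even so k=1
step 0: (6, 1)  from 6·(1,0) + (0,1)
step 1: (7, 1)  from 1·(6,1) + (1,0)
→ (7, 1).  Check: 7²=49, 48·1²=48, difference 1.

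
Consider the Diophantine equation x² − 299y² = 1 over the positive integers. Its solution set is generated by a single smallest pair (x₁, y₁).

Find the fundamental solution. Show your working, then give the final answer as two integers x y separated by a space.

415 24

d=299: √d = [17; 3,2,3,34] (ℓ=4, even), read p_3/q_3
a_0=17:  p_0=17·1+0=17,  q_0=17·0+1=1
…
a_2=2:  p_2=2·52+17=121,  q_2=2·3+1=7
a_3=3:  p_3=3·121+52=415,  q_3=3·7+3=24
→ (415, 24).  Check: 415²=172225, 299·24²=172224, difference 1.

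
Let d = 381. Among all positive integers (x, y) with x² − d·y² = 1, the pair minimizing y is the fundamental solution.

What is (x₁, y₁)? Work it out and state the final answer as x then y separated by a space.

1015 52

d=381: √d = [19; 1,1,12,1,1,38] (ℓ=6, even), read p_5/q_5
step 0: (19, 1)  from 19·(1,0) + (0,1)
step 1: (20, 1)  from 1·(19,1) + (1,0)
…
step 3: (488, 25)  from 12·(39,2) + (20,1)
step 4: (527, 27)  from 1·(488,25) + (39,2)
step 5: (1015, 52)  from 1·(527,27) + (488,25)
fundamental: x₁=1015, y₁=52  (since 1030225 − 381·2704 = 1)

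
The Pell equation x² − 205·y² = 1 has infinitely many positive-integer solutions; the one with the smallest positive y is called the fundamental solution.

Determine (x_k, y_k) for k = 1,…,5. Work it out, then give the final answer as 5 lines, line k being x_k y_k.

39689 2772
3150433441 220035816
250075105640009 17466002999676
19850461732342200961 1386416385888245712
1575689951139784122242249 110050959861571165127460

√205 → a₀=14, period (3,6,1,4,1,6,3,28); ℓ=8 even so k=7
a_0=14:  p_0=14·1+0=14,  q_0=14·0+1=1
…
a_3=1:  p_3=1·272+43=315,  q_3=1·19+3=22
…
a_6=6:  p_6=6·1847+1532=12614,  q_6=6·129+107=881
a_7=3:  p_7=3·12614+1847=39689,  q_7=3·881+129=2772
→ (39689, 2772).  Check: 39689²=1575216721, 205·2772²=1575216720, difference 1.
n=2: (39689,2772)∘(39689,2772) = (39689·39689+205·2772·2772, 39689·2772+2772·39689) = (3150433441,220035816)
n=3: (3150433441,220035816)∘(39689,2772) = (39689·3150433441+205·2772·220035816, 39689·220035816+2772·3150433441) = (250075105640009,17466002999676)
n=4: (250075105640009,17466002999676)∘(39689,2772) = (39689·250075105640009+205·2772·17466002999676, 39689·17466002999676+2772·250075105640009) = (19850461732342200961,1386416385888245712)
n=5: (19850461732342200961,1386416385888245712)∘(39689,2772) = (39689·19850461732342200961+205·2772·1386416385888245712, 39689·1386416385888245712+2772·19850461732342200961) = (1575689951139784122242249,110050959861571165127460)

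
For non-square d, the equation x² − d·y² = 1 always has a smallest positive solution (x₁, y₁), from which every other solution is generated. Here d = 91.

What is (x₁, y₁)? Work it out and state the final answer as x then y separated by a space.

√91 → a₀=9, period (1,1,5,1,5,1,1,18); ℓ=8 even so k=7
k=0  a_k=9  p_k/q_k = 9/1
…
k=2  a_k=1  p_k/q_k = 19/2
…
k=6  a_k=1  p_k/q_k = 849/89
k=7  a_k=1  p_k/q_k = 1574/165
fundamental: x₁=1574, y₁=165  (since 2477476 − 91·27225 = 1)

1574 165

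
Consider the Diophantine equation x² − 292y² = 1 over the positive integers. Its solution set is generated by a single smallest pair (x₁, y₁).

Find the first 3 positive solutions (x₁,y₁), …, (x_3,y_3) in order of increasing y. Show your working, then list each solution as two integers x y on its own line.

2281249 133500
10408194000001 609093483000
47487364308614281249 2778987798000400500

√292 = [17; 11,2,1,3,8,3,1,2,11,34, …], period ℓ=10 (even) → k=9
i=0: a=17 ⇒ p=17, q=1
…
i=3: a=1 ⇒ p=581, q=34
i=4: a=3 ⇒ p=2136, q=125
…
i=7: a=1 ⇒ p=72812, q=4261
i=8: a=2 ⇒ p=200767, q=11749
i=9: a=11 ⇒ p=2281249, q=133500
→ (2281249, 133500).  Check: 2281249²=5204097000001, 292·133500²=5204097000000, difference 1.
n=2: (2281249,133500)∘(2281249,133500) = (2281249·2281249+292·133500·133500, 2281249·133500+133500·2281249) = (10408194000001,609093483000)
n=3: (10408194000001,609093483000)∘(2281249,133500) = (2281249·10408194000001+292·133500·609093483000, 2281249·609093483000+133500·10408194000001) = (47487364308614281249,2778987798000400500)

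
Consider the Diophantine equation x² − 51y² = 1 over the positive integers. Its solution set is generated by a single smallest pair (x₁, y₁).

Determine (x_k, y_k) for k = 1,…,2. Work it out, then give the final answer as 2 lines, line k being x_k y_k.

50 7
4999 700

[7; 7,14] for √51; ℓ=2 ⇒ convergent index 1
a_0=7:  p_0=7·1+0=7,  q_0=7·0+1=1
a_1=7:  p_1=7·7+1=50,  q_1=7·1+0=7
→ (50, 7).  Check: 50²=2500, 51·7²=2499, difference 1.
(x_2, y_2) = (50·50 + 51·7·7, 50·7 + 7·50) = (4999, 700)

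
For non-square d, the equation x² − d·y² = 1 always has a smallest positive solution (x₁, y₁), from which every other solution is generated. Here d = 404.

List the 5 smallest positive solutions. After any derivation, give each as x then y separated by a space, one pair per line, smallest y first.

201 10
80801 4020
32481801 1616030
13057603201 649640040
5249124005001 261153680050

√404 = [20; 10,40, …], period ℓ=2 (even) → k=1
step 0: (20, 1)  from 20·(1,0) + (0,1)
step 1: (201, 10)  from 10·(20,1) + (1,0)
fundamental: x₁=201, y₁=10  (since 40401 − 404·100 = 1)
(x_2, y_2) = (201·201 + 404·10·10, 201·10 + 10·201) = (80801, 4020)
(x_3, y_3) = (201·80801 + 404·10·4020, 201·4020 + 10·80801) = (32481801, 1616030)
(x_4, y_4) = (201·32481801 + 404·10·1616030, 201·1616030 + 10·32481801) = (13057603201, 649640040)
(x_5, y_5) = (201·13057603201 + 404·10·649640040, 201·649640040 + 10·13057603201) = (5249124005001, 261153680050)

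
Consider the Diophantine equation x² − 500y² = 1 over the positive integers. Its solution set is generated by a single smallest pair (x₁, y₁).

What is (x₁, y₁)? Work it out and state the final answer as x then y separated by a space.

930249 41602

√500 → a₀=22, period (2,1,3,2,1,…,1,2,44); ℓ=14 even so k=13
k=0  a_k=22  p_k/q_k = 22/1
k=1  a_k=2  p_k/q_k = 45/2
k=2  a_k=1  p_k/q_k = 67/3
k=3  a_k=3  p_k/q_k = 246/11
k=4  a_k=2  p_k/q_k = 559/25
k=5  a_k=1  p_k/q_k = 805/36
…
k=7  a_k=10  p_k/q_k = 14445/646
k=8  a_k=1  p_k/q_k = 15809/707
k=9  a_k=1  p_k/q_k = 30254/1353
k=10  a_k=2  p_k/q_k = 76317/3413
k=11  a_k=3  p_k/q_k = 259205/11592
k=12  a_k=1  p_k/q_k = 335522/15005
k=13  a_k=2  p_k/q_k = 930249/41602
(x₁, y₁) = (930249, 41602);  930249² − 500·41602² = 1 ✓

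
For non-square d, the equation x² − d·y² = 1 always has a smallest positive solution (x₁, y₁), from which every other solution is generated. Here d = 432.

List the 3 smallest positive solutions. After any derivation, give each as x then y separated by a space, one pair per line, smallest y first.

1351 65
3650401 175630
9863382151 474552195

d=432: √d = [20; 1,3,1,1,1,3,1,40] (ℓ=8, even), read p_7/q_7
step 0: (20, 1)  from 20·(1,0) + (0,1)
step 1: (21, 1)  from 1·(20,1) + (1,0)
…
step 3: (104, 5)  from 1·(83,4) + (21,1)
…
step 6: (1060, 51)  from 3·(291,14) + (187,9)
step 7: (1351, 65)  from 1·(1060,51) + (291,14)
→ (1351, 65).  Check: 1351²=1825201, 432·65²=1825200, difference 1.
(x_2, y_2) = (1351·1351 + 432·65·65, 1351·65 + 65·1351) = (3650401, 175630)
(x_3, y_3) = (1351·3650401 + 432·65·175630, 1351·175630 + 65·3650401) = (9863382151, 474552195)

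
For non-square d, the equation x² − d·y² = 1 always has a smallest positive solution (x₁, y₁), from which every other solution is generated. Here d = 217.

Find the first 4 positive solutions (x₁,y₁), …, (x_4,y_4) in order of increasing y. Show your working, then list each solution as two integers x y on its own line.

3844063 260952
29553640695937 2006231855952
227212113429087499999 15424163293772565000
1746835356769087211376615937 118582910847096488831334048

√217 → a₀=14, period (1,2,1,2,1,…,2,1,28); ℓ=16 even so k=15
a_0=14:  p_0=14·1+0=14,  q_0=14·0+1=1
a_1=1:  p_1=1·14+1=15,  q_1=1·1+0=1
a_2=2:  p_2=2·15+14=44,  q_2=2·1+1=3
a_3=1:  p_3=1·44+15=59,  q_3=1·3+1=4
a_4=2:  p_4=2·59+44=162,  q_4=2·4+3=11
a_5=1:  p_5=1·162+59=221,  q_5=1·11+4=15
…
a_7=9:  p_7=9·383+221=3668,  q_7=9·26+15=249
…
a_10=1:  p_10=1·139163+15055=154218,  q_10=1·9447+1022=10469
…
a_14=2:  p_14=2·1034361+740980=2809702,  q_14=2·70217+50301=190735
a_15=1:  p_15=1·2809702+1034361=3844063,  q_15=1·190735+70217=260952
→ (3844063, 260952).  Check: 3844063²=14776820347969, 217·260952²=14776820347968, difference 1.
(x_2, y_2) = (3844063·3844063 + 217·260952·260952, 3844063·260952 + 260952·3844063) = (29553640695937, 2006231855952)
(x_3, y_3) = (3844063·29553640695937 + 217·260952·2006231855952, 3844063·2006231855952 + 260952·29553640695937) = (227212113429087499999, 15424163293772565000)
(x_4, y_4) = (3844063·227212113429087499999 + 217·260952·15424163293772565000, 3844063·15424163293772565000 + 260952·227212113429087499999) = (1746835356769087211376615937, 118582910847096488831334048)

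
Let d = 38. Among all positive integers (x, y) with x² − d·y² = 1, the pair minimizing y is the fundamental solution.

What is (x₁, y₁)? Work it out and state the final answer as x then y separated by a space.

d=38: √d = [6; 6,12] (ℓ=2, even), read p_1/q_1
i=0: a=6 ⇒ p=6, q=1
i=1: a=6 ⇒ p=37, q=6
fundamental: x₁=37, y₁=6  (since 1369 − 38·36 = 1)

37 6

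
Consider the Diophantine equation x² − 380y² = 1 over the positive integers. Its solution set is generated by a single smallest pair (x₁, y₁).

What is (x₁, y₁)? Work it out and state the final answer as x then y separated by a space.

39 2

√380 = [19; 2,38, …], period ℓ=2 (even) → k=1
i=0: a=19 ⇒ p=19, q=1
i=1: a=2 ⇒ p=39, q=2
fundamental: x₁=39, y₁=2  (since 1521 − 380·4 = 1)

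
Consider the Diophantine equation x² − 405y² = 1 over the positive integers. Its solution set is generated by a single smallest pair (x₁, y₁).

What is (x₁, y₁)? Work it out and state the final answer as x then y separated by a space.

161 8

√405 = [20; 8,40, …], period ℓ=2 (even) → k=1
a_0=20:  p_0=20·1+0=20,  q_0=20·0+1=1
a_1=8:  p_1=8·20+1=161,  q_1=8·1+0=8
fundamental: x₁=161, y₁=8  (since 25921 − 405·64 = 1)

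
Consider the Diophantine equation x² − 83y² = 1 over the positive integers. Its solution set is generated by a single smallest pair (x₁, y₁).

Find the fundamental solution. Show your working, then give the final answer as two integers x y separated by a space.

82 9

[9; 9,18] for √83; ℓ=2 ⇒ convergent index 1
i=0: a=9 ⇒ p=9, q=1
i=1: a=9 ⇒ p=82, q=9
(x₁, y₁) = (82, 9);  82² − 83·9² = 1 ✓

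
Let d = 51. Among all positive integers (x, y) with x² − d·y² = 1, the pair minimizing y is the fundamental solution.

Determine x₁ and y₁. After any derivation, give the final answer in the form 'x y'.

50 7

√51 → a₀=7, period (7,14); ℓ=2 even so k=1
k=0  a_k=7  p_k/q_k = 7/1
k=1  a_k=7  p_k/q_k = 50/7
fundamental: x₁=50, y₁=7  (since 2500 − 51·49 = 1)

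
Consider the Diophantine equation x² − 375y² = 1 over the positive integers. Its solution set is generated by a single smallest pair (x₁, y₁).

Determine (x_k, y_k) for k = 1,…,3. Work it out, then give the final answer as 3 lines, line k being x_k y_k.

15124 781
457470751 23623688
13837575261124 714569313843

[19; 2,1,2,1,5,1,2,1,2,38] for √375; ℓ=10 ⇒ convergent index 9
i=0: a=19 ⇒ p=19, q=1
…
i=2: a=1 ⇒ p=58, q=3
i=3: a=2 ⇒ p=155, q=8
i=4: a=1 ⇒ p=213, q=11
i=5: a=5 ⇒ p=1220, q=63
i=6: a=1 ⇒ p=1433, q=74
…
i=8: a=1 ⇒ p=5519, q=285
i=9: a=2 ⇒ p=15124, q=781
(x₁, y₁) = (15124, 781);  15124² − 375·781² = 1 ✓
(15124+781√375)^2 = 457470751 + 23623688√375
(15124+781√375)^3 = 13837575261124 + 714569313843√375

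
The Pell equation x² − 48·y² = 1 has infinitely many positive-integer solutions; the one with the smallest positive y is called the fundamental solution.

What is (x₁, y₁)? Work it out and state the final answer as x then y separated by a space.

√48 = [6; 1,12, …], period ℓ=2 (even) → k=1
a_0=6:  p_0=6·1+0=6,  q_0=6·0+1=1
a_1=1:  p_1=1·6+1=7,  q_1=1·1+0=1
→ (7, 1).  Check: 7²=49, 48·1²=48, difference 1.

7 1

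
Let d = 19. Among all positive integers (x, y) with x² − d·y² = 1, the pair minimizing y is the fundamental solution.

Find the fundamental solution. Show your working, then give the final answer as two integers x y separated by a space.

√19 = [4; 2,1,3,1,2,8, …], period ℓ=6 (even) → k=5
a_0=4:  p_0=4·1+0=4,  q_0=4·0+1=1
a_1=2:  p_1=2·4+1=9,  q_1=2·1+0=2
…
a_4=1:  p_4=1·48+13=61,  q_4=1·11+3=14
a_5=2:  p_5=2·61+48=170,  q_5=2·14+11=39
(x₁, y₁) = (170, 39);  170² − 19·39² = 1 ✓

170 39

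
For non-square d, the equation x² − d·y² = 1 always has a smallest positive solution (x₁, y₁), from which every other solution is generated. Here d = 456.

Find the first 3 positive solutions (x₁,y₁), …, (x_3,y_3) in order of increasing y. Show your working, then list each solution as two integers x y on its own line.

[21; 2,1,4,1,2,42] for √456; ℓ=6 ⇒ convergent index 5
i=0: a=21 ⇒ p=21, q=1
i=1: a=2 ⇒ p=43, q=2
i=2: a=1 ⇒ p=64, q=3
…
i=4: a=1 ⇒ p=363, q=17
i=5: a=2 ⇒ p=1025, q=48
→ (1025, 48).  Check: 1025²=1050625, 456·48²=1050624, difference 1.
(1025+48√456)^2 = 2101249 + 98400√456
(1025+48√456)^3 = 4307559425 + 201719952√456

1025 48
2101249 98400
4307559425 201719952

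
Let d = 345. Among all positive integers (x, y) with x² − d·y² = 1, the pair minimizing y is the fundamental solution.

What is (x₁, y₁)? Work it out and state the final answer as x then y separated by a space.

6761 364

√345 → a₀=18, period (1,1,2,1,6,1,2,1,1,36); ℓ=10 even so k=9
a_0=18:  p_0=18·1+0=18,  q_0=18·0+1=1
a_1=1:  p_1=1·18+1=19,  q_1=1·1+0=1
a_2=1:  p_2=1·19+18=37,  q_2=1·1+1=2
a_3=2:  p_3=2·37+19=93,  q_3=2·2+1=5
a_4=1:  p_4=1·93+37=130,  q_4=1·5+2=7
a_5=6:  p_5=6·130+93=873,  q_5=6·7+5=47
a_6=1:  p_6=1·873+130=1003,  q_6=1·47+7=54
a_7=2:  p_7=2·1003+873=2879,  q_7=2·54+47=155
a_8=1:  p_8=1·2879+1003=3882,  q_8=1·155+54=209
a_9=1:  p_9=1·3882+2879=6761,  q_9=1·209+155=364
fundamental: x₁=6761, y₁=364  (since 45711121 − 345·132496 = 1)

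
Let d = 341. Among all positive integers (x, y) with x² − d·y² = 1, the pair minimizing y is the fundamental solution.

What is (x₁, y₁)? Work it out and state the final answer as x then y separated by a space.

10626551 575460

√341 = [18; 2,6,1,8,2,…,6,2,36, …], period ℓ=14 (even) → k=13
step 0: (18, 1)  from 18·(1,0) + (0,1)
…
step 7: (20479, 1109)  from 2·(7645,414) + (5189,281)
step 8: (28124, 1523)  from 1·(20479,1109) + (7645,414)
…
step 10: (641940, 34763)  from 8·(76727,4155) + (28124,1523)
step 11: (718667, 38918)  from 1·(641940,34763) + (76727,4155)
step 12: (4953942, 268271)  from 6·(718667,38918) + (641940,34763)
step 13: (10626551, 575460)  from 2·(4953942,268271) + (718667,38918)
→ (10626551, 575460).  Check: 10626551²=112923586155601, 341·575460²=112923586155600, difference 1.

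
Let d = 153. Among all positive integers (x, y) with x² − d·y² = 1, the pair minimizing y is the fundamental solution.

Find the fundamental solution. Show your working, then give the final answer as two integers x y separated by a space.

2177 176

[12; 2,1,2,2,2,1,2,24] for √153; ℓ=8 ⇒ convergent index 7
k=0  a_k=12  p_k/q_k = 12/1
k=1  a_k=2  p_k/q_k = 25/2
k=2  a_k=1  p_k/q_k = 37/3
k=3  a_k=2  p_k/q_k = 99/8
k=4  a_k=2  p_k/q_k = 235/19
…
k=6  a_k=1  p_k/q_k = 804/65
k=7  a_k=2  p_k/q_k = 2177/176
→ (2177, 176).  Check: 2177²=4739329, 153·176²=4739328, difference 1.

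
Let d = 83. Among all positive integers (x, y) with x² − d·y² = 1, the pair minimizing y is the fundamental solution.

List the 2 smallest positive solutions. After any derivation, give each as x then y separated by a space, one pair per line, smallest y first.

√83 → a₀=9, period (9,18); ℓ=2 even so k=1
step 0: (9, 1)  from 9·(1,0) + (0,1)
step 1: (82, 9)  from 9·(9,1) + (1,0)
fundamental: x₁=82, y₁=9  (since 6724 − 83·81 = 1)
n=2: (82,9)∘(82,9) = (82·82+83·9·9, 82·9+9·82) = (13447,1476)

82 9
13447 1476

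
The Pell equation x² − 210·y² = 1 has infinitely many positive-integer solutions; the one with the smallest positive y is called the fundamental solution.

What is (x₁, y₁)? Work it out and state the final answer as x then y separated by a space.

29 2

[14; 2,28] for √210; ℓ=2 ⇒ convergent index 1
k=0  a_k=14  p_k/q_k = 14/1
k=1  a_k=2  p_k/q_k = 29/2
(x₁, y₁) = (29, 2);  29² − 210·2² = 1 ✓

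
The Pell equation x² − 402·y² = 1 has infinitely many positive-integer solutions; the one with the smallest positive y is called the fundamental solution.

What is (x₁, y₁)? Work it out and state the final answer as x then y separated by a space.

401 20

d=402: √d = [20; 20,40] (ℓ=2, even), read p_1/q_1
i=0: a=20 ⇒ p=20, q=1
i=1: a=20 ⇒ p=401, q=20
→ (401, 20).  Check: 401²=160801, 402·20²=160800, difference 1.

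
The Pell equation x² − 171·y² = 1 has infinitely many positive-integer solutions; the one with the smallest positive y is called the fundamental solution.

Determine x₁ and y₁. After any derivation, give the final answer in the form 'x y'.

170 13

d=171: √d = [13; 13,26] (ℓ=2, even), read p_1/q_1
step 0: (13, 1)  from 13·(1,0) + (0,1)
step 1: (170, 13)  from 13·(13,1) + (1,0)
→ (170, 13).  Check: 170²=28900, 171·13²=28899, difference 1.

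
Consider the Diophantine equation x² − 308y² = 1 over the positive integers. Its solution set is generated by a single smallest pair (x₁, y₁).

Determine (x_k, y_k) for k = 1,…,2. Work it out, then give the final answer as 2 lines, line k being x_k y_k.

351 20
246401 14040

[17; 1,1,4,1,1,34] for √308; ℓ=6 ⇒ convergent index 5
k=0  a_k=17  p_k/q_k = 17/1
k=1  a_k=1  p_k/q_k = 18/1
…
k=4  a_k=1  p_k/q_k = 193/11
k=5  a_k=1  p_k/q_k = 351/20
(x₁, y₁) = (351, 20);  351² − 308·20² = 1 ✓
(351+20√308)^2 = 246401 + 14040√308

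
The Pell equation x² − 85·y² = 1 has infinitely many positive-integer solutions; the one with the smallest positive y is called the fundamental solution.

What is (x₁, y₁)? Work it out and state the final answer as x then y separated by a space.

285769 30996

√85 = [9; 4,1,1,4,18, …], period ℓ=5 (odd) → k=9
a_0=9:  p_0=9·1+0=9,  q_0=9·0+1=1
…
a_5=18:  p_5=18·378+83=6887,  q_5=18·41+9=747
a_6=4:  p_6=4·6887+378=27926,  q_6=4·747+41=3029
…
a_8=1:  p_8=1·34813+27926=62739,  q_8=1·3776+3029=6805
a_9=4:  p_9=4·62739+34813=285769,  q_9=4·6805+3776=30996
(x₁, y₁) = (285769, 30996);  285769² − 85·30996² = 1 ✓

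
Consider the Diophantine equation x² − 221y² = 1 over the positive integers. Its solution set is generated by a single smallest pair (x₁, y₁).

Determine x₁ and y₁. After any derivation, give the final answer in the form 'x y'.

1665 112

[14; 1,6,2,6,1,28] for √221; ℓ=6 ⇒ convergent index 5
k=0  a_k=14  p_k/q_k = 14/1
…
k=4  a_k=6  p_k/q_k = 1442/97
k=5  a_k=1  p_k/q_k = 1665/112
fundamental: x₁=1665, y₁=112  (since 2772225 − 221·12544 = 1)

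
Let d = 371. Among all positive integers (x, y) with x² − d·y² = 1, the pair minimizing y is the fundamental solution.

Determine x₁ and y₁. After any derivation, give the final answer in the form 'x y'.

1695 88

d=371: √d = [19; 3,1,4,1,3,38] (ℓ=6, even), read p_5/q_5
step 0: (19, 1)  from 19·(1,0) + (0,1)
step 1: (58, 3)  from 3·(19,1) + (1,0)
step 2: (77, 4)  from 1·(58,3) + (19,1)
step 3: (366, 19)  from 4·(77,4) + (58,3)
step 4: (443, 23)  from 1·(366,19) + (77,4)
step 5: (1695, 88)  from 3·(443,23) + (366,19)
fundamental: x₁=1695, y₁=88  (since 2873025 − 371·7744 = 1)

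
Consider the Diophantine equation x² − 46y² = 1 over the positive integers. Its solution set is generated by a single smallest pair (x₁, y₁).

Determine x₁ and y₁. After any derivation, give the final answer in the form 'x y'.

24335 3588

[6; 1,3,1,1,2,6,2,1,1,3,1,12] for √46; ℓ=12 ⇒ convergent index 11
step 0: (6, 1)  from 6·(1,0) + (0,1)
step 1: (7, 1)  from 1·(6,1) + (1,0)
step 2: (27, 4)  from 3·(7,1) + (6,1)
…
step 4: (61, 9)  from 1·(34,5) + (27,4)
…
step 6: (997, 147)  from 6·(156,23) + (61,9)
step 7: (2150, 317)  from 2·(997,147) + (156,23)
step 8: (3147, 464)  from 1·(2150,317) + (997,147)
step 9: (5297, 781)  from 1·(3147,464) + (2150,317)
step 10: (19038, 2807)  from 3·(5297,781) + (3147,464)
step 11: (24335, 3588)  from 1·(19038,2807) + (5297,781)
(x₁, y₁) = (24335, 3588);  24335² − 46·3588² = 1 ✓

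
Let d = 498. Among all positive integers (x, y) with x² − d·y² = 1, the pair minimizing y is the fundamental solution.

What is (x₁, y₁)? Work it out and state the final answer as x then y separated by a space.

179777 8056

d=498: √d = [22; 3,6,22,6,3,44] (ℓ=6, even), read p_5/q_5
i=0: a=22 ⇒ p=22, q=1
…
i=3: a=22 ⇒ p=9395, q=421
i=4: a=6 ⇒ p=56794, q=2545
i=5: a=3 ⇒ p=179777, q=8056
(x₁, y₁) = (179777, 8056);  179777² − 498·8056² = 1 ✓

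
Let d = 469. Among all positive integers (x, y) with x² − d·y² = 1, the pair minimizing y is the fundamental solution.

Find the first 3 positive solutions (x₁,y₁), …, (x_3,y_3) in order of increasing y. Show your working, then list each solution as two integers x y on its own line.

√469 → a₀=21, period (1,1,1,10,6,10,1,1,1,42); ℓ=10 even so k=9
a_0=21:  p_0=21·1+0=21,  q_0=21·0+1=1
…
a_2=1:  p_2=1·22+21=43,  q_2=1·1+1=2
a_3=1:  p_3=1·43+22=65,  q_3=1·2+1=3
…
a_5=6:  p_5=6·693+65=4223,  q_5=6·32+3=195
…
a_7=1:  p_7=1·42923+4223=47146,  q_7=1·1982+195=2177
a_8=1:  p_8=1·47146+42923=90069,  q_8=1·2177+1982=4159
a_9=1:  p_9=1·90069+47146=137215,  q_9=1·4159+2177=6336
(x₁, y₁) = (137215, 6336);  137215² − 469·6336² = 1 ✓
(137215+6336√469)^2 = 37655912449 + 1738788480√469
(137215+6336√469)^3 = 10333912053241855 + 477175722560064√469

137215 6336
37655912449 1738788480
10333912053241855 477175722560064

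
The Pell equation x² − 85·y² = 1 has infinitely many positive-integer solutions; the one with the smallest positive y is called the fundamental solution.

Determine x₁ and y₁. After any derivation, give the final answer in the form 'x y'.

d=85: √d = [9; 4,1,1,4,18] (ℓ=5, odd), read p_9/q_9
i=0: a=9 ⇒ p=9, q=1
…
i=2: a=1 ⇒ p=46, q=5
i=3: a=1 ⇒ p=83, q=9
i=4: a=4 ⇒ p=378, q=41
i=5: a=18 ⇒ p=6887, q=747
…
i=8: a=1 ⇒ p=62739, q=6805
i=9: a=4 ⇒ p=285769, q=30996
→ (285769, 30996).  Check: 285769²=81663921361, 85·30996²=81663921360, difference 1.

285769 30996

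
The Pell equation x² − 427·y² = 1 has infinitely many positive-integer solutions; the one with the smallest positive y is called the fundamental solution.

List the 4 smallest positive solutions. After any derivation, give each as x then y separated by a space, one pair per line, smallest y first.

[20; 1,1,1,40] for √427; ℓ=4 ⇒ convergent index 3
i=0: a=20 ⇒ p=20, q=1
i=1: a=1 ⇒ p=21, q=1
i=2: a=1 ⇒ p=41, q=2
i=3: a=1 ⇒ p=62, q=3
→ (62, 3).  Check: 62²=3844, 427·3²=3843, difference 1.
k=2:  x_2 = 62·62+427·3·3 = 7687,  y_2 = 62·3+3·62 = 372
k=3:  x_3 = 62·7687+427·3·372 = 953126,  y_3 = 62·372+3·7687 = 46125
k=4:  x_4 = 62·953126+427·3·46125 = 118179937,  y_4 = 62·46125+3·953126 = 5719128

62 3
7687 372
953126 46125
118179937 5719128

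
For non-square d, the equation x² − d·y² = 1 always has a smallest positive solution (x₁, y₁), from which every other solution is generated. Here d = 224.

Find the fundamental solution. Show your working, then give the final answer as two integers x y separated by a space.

d=224: √d = [14; 1,28] (ℓ=2, even), read p_1/q_1
i=0: a=14 ⇒ p=14, q=1
i=1: a=1 ⇒ p=15, q=1
fundamental: x₁=15, y₁=1  (since 225 − 224·1 = 1)

15 1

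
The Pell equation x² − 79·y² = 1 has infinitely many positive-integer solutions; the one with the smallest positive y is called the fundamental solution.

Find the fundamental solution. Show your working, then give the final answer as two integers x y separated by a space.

[8; 1,7,1,16] for √79; ℓ=4 ⇒ convergent index 3
k=0  a_k=8  p_k/q_k = 8/1
…
k=2  a_k=7  p_k/q_k = 71/8
k=3  a_k=1  p_k/q_k = 80/9
fundamental: x₁=80, y₁=9  (since 6400 − 79·81 = 1)

80 9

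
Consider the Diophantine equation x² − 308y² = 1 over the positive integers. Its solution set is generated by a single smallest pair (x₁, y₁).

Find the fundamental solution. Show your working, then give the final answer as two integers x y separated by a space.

√308 → a₀=17, period (1,1,4,1,1,34); ℓ=6 even so k=5
step 0: (17, 1)  from 17·(1,0) + (0,1)
…
step 3: (158, 9)  from 4·(35,2) + (18,1)
step 4: (193, 11)  from 1·(158,9) + (35,2)
step 5: (351, 20)  from 1·(193,11) + (158,9)
(x₁, y₁) = (351, 20);  351² − 308·20² = 1 ✓

351 20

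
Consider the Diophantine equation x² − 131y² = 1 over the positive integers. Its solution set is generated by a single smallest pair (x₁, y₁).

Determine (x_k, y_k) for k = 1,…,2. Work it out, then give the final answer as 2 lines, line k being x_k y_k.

d=131: √d = [11; 2,4,11,4,2,22] (ℓ=6, even), read p_5/q_5
k=0  a_k=11  p_k/q_k = 11/1
…
k=2  a_k=4  p_k/q_k = 103/9
k=3  a_k=11  p_k/q_k = 1156/101
k=4  a_k=4  p_k/q_k = 4727/413
k=5  a_k=2  p_k/q_k = 10610/927
→ (10610, 927).  Check: 10610²=112572100, 131·927²=112572099, difference 1.
n=2: (10610,927)∘(10610,927) = (10610·10610+131·927·927, 10610·927+927·10610) = (225144199,19670940)

10610 927
225144199 19670940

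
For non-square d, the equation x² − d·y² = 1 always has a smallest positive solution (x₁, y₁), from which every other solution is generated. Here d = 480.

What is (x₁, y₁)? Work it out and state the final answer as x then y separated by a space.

241 11

√480 → a₀=21, period (1,9,1,42); ℓ=4 even so k=3
a_0=21:  p_0=21·1+0=21,  q_0=21·0+1=1
a_1=1:  p_1=1·21+1=22,  q_1=1·1+0=1
a_2=9:  p_2=9·22+21=219,  q_2=9·1+1=10
a_3=1:  p_3=1·219+22=241,  q_3=1·10+1=11
fundamental: x₁=241, y₁=11  (since 58081 − 480·121 = 1)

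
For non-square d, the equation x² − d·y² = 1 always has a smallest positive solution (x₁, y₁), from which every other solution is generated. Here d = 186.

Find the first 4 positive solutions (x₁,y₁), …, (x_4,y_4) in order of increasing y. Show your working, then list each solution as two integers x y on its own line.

√186 = [13; 1,1,1,3,4,3,1,1,1,26, …], period ℓ=10 (even) → k=9
a_0=13:  p_0=13·1+0=13,  q_0=13·0+1=1
…
a_2=1:  p_2=1·14+13=27,  q_2=1·1+1=2
a_3=1:  p_3=1·27+14=41,  q_3=1·2+1=3
a_4=3:  p_4=3·41+27=150,  q_4=3·3+2=11
a_5=4:  p_5=4·150+41=641,  q_5=4·11+3=47
…
a_8=1:  p_8=1·2714+2073=4787,  q_8=1·199+152=351
a_9=1:  p_9=1·4787+2714=7501,  q_9=1·351+199=550
fundamental: x₁=7501, y₁=550  (since 56265001 − 186·302500 = 1)
(7501+550√186)^2 = 112530001 + 8251100√186
(7501+550√186)^3 = 1688175067501 + 123783001650√186
(7501+550√186)^4 = 25326002250120001 + 1856992582502200√186

7501 550
112530001 8251100
1688175067501 123783001650
25326002250120001 1856992582502200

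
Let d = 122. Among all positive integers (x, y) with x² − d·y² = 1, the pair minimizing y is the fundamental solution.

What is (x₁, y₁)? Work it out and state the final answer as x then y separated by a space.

[11; 22] for √122; ℓ=1 ⇒ convergent index 1
i=0: a=11 ⇒ p=11, q=1
i=1: a=22 ⇒ p=243, q=22
→ (243, 22).  Check: 243²=59049, 122·22²=59048, difference 1.

243 22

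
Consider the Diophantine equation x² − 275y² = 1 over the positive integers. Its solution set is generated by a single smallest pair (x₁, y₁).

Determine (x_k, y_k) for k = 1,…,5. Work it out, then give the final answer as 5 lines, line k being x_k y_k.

199 12
79201 4776
31521799 1900836
12545596801 756527952
4993116004999 301096224060

√275 = [16; 1,1,2,1,1,32, …], period ℓ=6 (even) → k=5
k=0  a_k=16  p_k/q_k = 16/1
…
k=2  a_k=1  p_k/q_k = 33/2
k=3  a_k=2  p_k/q_k = 83/5
k=4  a_k=1  p_k/q_k = 116/7
k=5  a_k=1  p_k/q_k = 199/12
(x₁, y₁) = (199, 12);  199² − 275·12² = 1 ✓
(x_2, y_2) = (199·199 + 275·12·12, 199·12 + 12·199) = (79201, 4776)
(x_3, y_3) = (199·79201 + 275·12·4776, 199·4776 + 12·79201) = (31521799, 1900836)
(x_4, y_4) = (199·31521799 + 275·12·1900836, 199·1900836 + 12·31521799) = (12545596801, 756527952)
(x_5, y_5) = (199·12545596801 + 275·12·756527952, 199·756527952 + 12·12545596801) = (4993116004999, 301096224060)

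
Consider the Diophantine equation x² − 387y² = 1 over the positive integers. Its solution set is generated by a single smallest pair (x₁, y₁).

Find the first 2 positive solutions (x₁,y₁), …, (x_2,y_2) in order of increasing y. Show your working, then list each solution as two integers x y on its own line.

3482 177
24248647 1232628

[19; 1,2,19,2,1,38] for √387; ℓ=6 ⇒ convergent index 5
a_0=19:  p_0=19·1+0=19,  q_0=19·0+1=1
…
a_3=19:  p_3=19·59+20=1141,  q_3=19·3+1=58
a_4=2:  p_4=2·1141+59=2341,  q_4=2·58+3=119
a_5=1:  p_5=1·2341+1141=3482,  q_5=1·119+58=177
→ (3482, 177).  Check: 3482²=12124324, 387·177²=12124323, difference 1.
k=2:  x_2 = 3482·3482+387·177·177 = 24248647,  y_2 = 3482·177+177·3482 = 1232628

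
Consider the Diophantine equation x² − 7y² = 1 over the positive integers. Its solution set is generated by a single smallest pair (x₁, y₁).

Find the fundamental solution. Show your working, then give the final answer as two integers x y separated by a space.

√7 → a₀=2, period (1,1,1,4); ℓ=4 even so k=3
step 0: (2, 1)  from 2·(1,0) + (0,1)
…
step 2: (5, 2)  from 1·(3,1) + (2,1)
step 3: (8, 3)  from 1·(5,2) + (3,1)
fundamental: x₁=8, y₁=3  (since 64 − 7·9 = 1)

8 3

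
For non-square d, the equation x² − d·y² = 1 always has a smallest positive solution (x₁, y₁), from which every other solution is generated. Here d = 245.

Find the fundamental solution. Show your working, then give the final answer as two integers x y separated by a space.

[15; 1,1,1,7,6,7,1,1,1,30] for √245; ℓ=10 ⇒ convergent index 9
i=0: a=15 ⇒ p=15, q=1
…
i=2: a=1 ⇒ p=31, q=2
i=3: a=1 ⇒ p=47, q=3
…
i=5: a=6 ⇒ p=2207, q=141
…
i=7: a=1 ⇒ p=18016, q=1151
i=8: a=1 ⇒ p=33825, q=2161
i=9: a=1 ⇒ p=51841, q=3312
→ (51841, 3312).  Check: 51841²=2687489281, 245·3312²=2687489280, difference 1.

51841 3312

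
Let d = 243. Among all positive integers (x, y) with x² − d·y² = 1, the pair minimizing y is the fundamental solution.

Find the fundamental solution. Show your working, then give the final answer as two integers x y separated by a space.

70226 4505

[15; 1,1,2,3,15,3,2,1,1,30] for √243; ℓ=10 ⇒ convergent index 9
a_0=15:  p_0=15·1+0=15,  q_0=15·0+1=1
…
a_3=2:  p_3=2·31+16=78,  q_3=2·2+1=5
a_4=3:  p_4=3·78+31=265,  q_4=3·5+2=17
…
a_7=2:  p_7=2·12424+4053=28901,  q_7=2·797+260=1854
a_8=1:  p_8=1·28901+12424=41325,  q_8=1·1854+797=2651
a_9=1:  p_9=1·41325+28901=70226,  q_9=1·2651+1854=4505
→ (70226, 4505).  Check: 70226²=4931691076, 243·4505²=4931691075, difference 1.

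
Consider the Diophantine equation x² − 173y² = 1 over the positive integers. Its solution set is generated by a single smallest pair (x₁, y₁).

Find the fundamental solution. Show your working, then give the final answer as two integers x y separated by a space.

2499849 190060

d=173: √d = [13; 6,1,1,6,26] (ℓ=5, odd), read p_9/q_9
i=0: a=13 ⇒ p=13, q=1
i=1: a=6 ⇒ p=79, q=6
i=2: a=1 ⇒ p=92, q=7
i=3: a=1 ⇒ p=171, q=13
…
i=6: a=6 ⇒ p=176552, q=13423
…
i=8: a=1 ⇒ p=382343, q=29069
i=9: a=6 ⇒ p=2499849, q=190060
(x₁, y₁) = (2499849, 190060);  2499849² − 173·190060² = 1 ✓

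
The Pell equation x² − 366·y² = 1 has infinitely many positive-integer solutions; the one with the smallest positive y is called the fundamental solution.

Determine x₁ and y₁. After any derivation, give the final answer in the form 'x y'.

d=366: √d = [19; 7,1,1,1,2,12,2,1,1,1,7,38] (ℓ=12, even), read p_11/q_11
i=0: a=19 ⇒ p=19, q=1
…
i=3: a=1 ⇒ p=287, q=15
i=4: a=1 ⇒ p=440, q=23
…
i=6: a=12 ⇒ p=14444, q=755
i=7: a=2 ⇒ p=30055, q=1571
i=8: a=1 ⇒ p=44499, q=2326
i=9: a=1 ⇒ p=74554, q=3897
i=10: a=1 ⇒ p=119053, q=6223
i=11: a=7 ⇒ p=907925, q=47458
fundamental: x₁=907925, y₁=47458  (since 824327805625 − 366·2252261764 = 1)

907925 47458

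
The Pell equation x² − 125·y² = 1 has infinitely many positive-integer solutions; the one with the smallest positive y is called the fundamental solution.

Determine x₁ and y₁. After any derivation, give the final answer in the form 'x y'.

930249 83204

[11; 5,1,1,5,22] for √125; ℓ=5 ⇒ convergent index 9
k=0  a_k=11  p_k/q_k = 11/1
…
k=4  a_k=5  p_k/q_k = 682/61
…
k=7  a_k=1  p_k/q_k = 91444/8179
k=8  a_k=1  p_k/q_k = 167761/15005
k=9  a_k=5  p_k/q_k = 930249/83204
(x₁, y₁) = (930249, 83204);  930249² − 125·83204² = 1 ✓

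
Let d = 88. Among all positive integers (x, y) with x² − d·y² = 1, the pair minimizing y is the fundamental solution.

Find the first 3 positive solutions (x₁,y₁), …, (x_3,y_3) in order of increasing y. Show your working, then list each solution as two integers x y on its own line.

197 21
77617 8274
30580901 3259935

[9; 2,1,1,1,2,18] for √88; ℓ=6 ⇒ convergent index 5
a_0=9:  p_0=9·1+0=9,  q_0=9·0+1=1
a_1=2:  p_1=2·9+1=19,  q_1=2·1+0=2
…
a_3=1:  p_3=1·28+19=47,  q_3=1·3+2=5
a_4=1:  p_4=1·47+28=75,  q_4=1·5+3=8
a_5=2:  p_5=2·75+47=197,  q_5=2·8+5=21
fundamental: x₁=197, y₁=21  (since 38809 − 88·441 = 1)
(197+21√88)^2 = 77617 + 8274√88
(197+21√88)^3 = 30580901 + 3259935√88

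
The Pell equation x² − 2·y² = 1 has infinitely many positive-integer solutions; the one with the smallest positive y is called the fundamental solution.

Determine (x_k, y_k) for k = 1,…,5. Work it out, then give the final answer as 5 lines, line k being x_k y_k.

√2 → a₀=1, period (2); ℓ=1 odd so k=1
k=0  a_k=1  p_k/q_k = 1/1
k=1  a_k=2  p_k/q_k = 3/2
→ (3, 2).  Check: 3²=9, 2·2²=8, difference 1.
(x_2, y_2) = (3·3 + 2·2·2, 3·2 + 2·3) = (17, 12)
(x_3, y_3) = (3·17 + 2·2·12, 3·12 + 2·17) = (99, 70)
(x_4, y_4) = (3·99 + 2·2·70, 3·70 + 2·99) = (577, 408)
(x_5, y_5) = (3·577 + 2·2·408, 3·408 + 2·577) = (3363, 2378)

3 2
17 12
99 70
577 408
3363 2378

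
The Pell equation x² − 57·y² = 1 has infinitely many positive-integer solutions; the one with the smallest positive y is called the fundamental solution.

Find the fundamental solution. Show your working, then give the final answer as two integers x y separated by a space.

151 20

d=57: √d = [7; 1,1,4,1,1,14] (ℓ=6, even), read p_5/q_5
a_0=7:  p_0=7·1+0=7,  q_0=7·0+1=1
a_1=1:  p_1=1·7+1=8,  q_1=1·1+0=1
a_2=1:  p_2=1·8+7=15,  q_2=1·1+1=2
…
a_4=1:  p_4=1·68+15=83,  q_4=1·9+2=11
a_5=1:  p_5=1·83+68=151,  q_5=1·11+9=20
fundamental: x₁=151, y₁=20  (since 22801 − 57·400 = 1)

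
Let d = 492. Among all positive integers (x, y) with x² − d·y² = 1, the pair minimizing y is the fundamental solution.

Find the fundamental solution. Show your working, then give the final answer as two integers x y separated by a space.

29767 1342

√492 → a₀=22, period (5,1,1,10,1,1,5,44); ℓ=8 even so k=7
k=0  a_k=22  p_k/q_k = 22/1
k=1  a_k=5  p_k/q_k = 111/5
k=2  a_k=1  p_k/q_k = 133/6
k=3  a_k=1  p_k/q_k = 244/11
k=4  a_k=10  p_k/q_k = 2573/116
k=5  a_k=1  p_k/q_k = 2817/127
k=6  a_k=1  p_k/q_k = 5390/243
k=7  a_k=5  p_k/q_k = 29767/1342
fundamental: x₁=29767, y₁=1342  (since 886074289 − 492·1800964 = 1)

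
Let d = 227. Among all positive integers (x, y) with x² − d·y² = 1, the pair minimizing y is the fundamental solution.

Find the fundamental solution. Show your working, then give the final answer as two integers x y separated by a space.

226 15

d=227: √d = [15; 15,30] (ℓ=2, even), read p_1/q_1
k=0  a_k=15  p_k/q_k = 15/1
k=1  a_k=15  p_k/q_k = 226/15
(x₁, y₁) = (226, 15);  226² − 227·15² = 1 ✓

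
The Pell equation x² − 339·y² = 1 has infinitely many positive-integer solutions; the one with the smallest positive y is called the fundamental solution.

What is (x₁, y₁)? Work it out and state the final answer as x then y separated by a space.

97970 5321

d=339: √d = [18; 2,2,2,1,17,1,2,2,2,36] (ℓ=10, even), read p_9/q_9
a_0=18:  p_0=18·1+0=18,  q_0=18·0+1=1
a_1=2:  p_1=2·18+1=37,  q_1=2·1+0=2
a_2=2:  p_2=2·37+18=92,  q_2=2·2+1=5
a_3=2:  p_3=2·92+37=221,  q_3=2·5+2=12
a_4=1:  p_4=1·221+92=313,  q_4=1·12+5=17
a_5=17:  p_5=17·313+221=5542,  q_5=17·17+12=301
…
a_7=2:  p_7=2·5855+5542=17252,  q_7=2·318+301=937
a_8=2:  p_8=2·17252+5855=40359,  q_8=2·937+318=2192
a_9=2:  p_9=2·40359+17252=97970,  q_9=2·2192+937=5321
fundamental: x₁=97970, y₁=5321  (since 9598120900 − 339·28313041 = 1)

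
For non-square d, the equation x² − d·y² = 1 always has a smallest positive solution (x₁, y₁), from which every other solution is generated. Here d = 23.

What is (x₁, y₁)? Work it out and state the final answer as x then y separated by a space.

24 5

√23 → a₀=4, period (1,3,1,8); ℓ=4 even so k=3
i=0: a=4 ⇒ p=4, q=1
…
i=2: a=3 ⇒ p=19, q=4
i=3: a=1 ⇒ p=24, q=5
(x₁, y₁) = (24, 5);  24² − 23·5² = 1 ✓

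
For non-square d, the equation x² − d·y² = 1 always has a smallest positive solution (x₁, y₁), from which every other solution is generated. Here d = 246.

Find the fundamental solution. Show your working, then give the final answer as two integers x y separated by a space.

88805 5662

√246 = [15; 1,2,5,1,14,1,5,2,1,30, …], period ℓ=10 (even) → k=9
step 0: (15, 1)  from 15·(1,0) + (0,1)
step 1: (16, 1)  from 1·(15,1) + (1,0)
step 2: (47, 3)  from 2·(16,1) + (15,1)
…
step 4: (298, 19)  from 1·(251,16) + (47,3)
step 5: (4423, 282)  from 14·(298,19) + (251,16)
…
step 8: (60777, 3875)  from 2·(28028,1787) + (4721,301)
step 9: (88805, 5662)  from 1·(60777,3875) + (28028,1787)
fundamental: x₁=88805, y₁=5662  (since 7886328025 − 246·32058244 = 1)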